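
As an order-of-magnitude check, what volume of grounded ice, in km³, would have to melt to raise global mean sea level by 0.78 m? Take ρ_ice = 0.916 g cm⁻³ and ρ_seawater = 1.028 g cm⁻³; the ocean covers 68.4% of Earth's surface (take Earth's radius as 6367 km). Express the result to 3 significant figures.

≈ 3.05×10^5 km³

Required water volume = Δh × A = 0.78 m × 3.48×10^14 m² = 2.718×10^14 m³ = 2.718×10^5 km³.
Ice volume = water volume × ρ_w/ρ_ice = 2.718×10^5 × 1028/916 = 3.05×10^5 km³.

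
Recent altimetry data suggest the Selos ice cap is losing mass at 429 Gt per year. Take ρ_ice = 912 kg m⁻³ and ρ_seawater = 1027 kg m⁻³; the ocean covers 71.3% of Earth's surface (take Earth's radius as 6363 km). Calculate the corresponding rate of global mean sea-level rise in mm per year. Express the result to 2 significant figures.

ρ_w = 1027 kg m⁻³. Annual water volume added = 429 Gt / ρ_w = 4.290×10^14 kg / 1027 kg m⁻³ = 4.177×10^11 m³.
Δh per year = 4.177×10^11 / 3.63×10^14 = 1.15×10^-3 m = 1.2 mm.

≈ 1.2 mm/yr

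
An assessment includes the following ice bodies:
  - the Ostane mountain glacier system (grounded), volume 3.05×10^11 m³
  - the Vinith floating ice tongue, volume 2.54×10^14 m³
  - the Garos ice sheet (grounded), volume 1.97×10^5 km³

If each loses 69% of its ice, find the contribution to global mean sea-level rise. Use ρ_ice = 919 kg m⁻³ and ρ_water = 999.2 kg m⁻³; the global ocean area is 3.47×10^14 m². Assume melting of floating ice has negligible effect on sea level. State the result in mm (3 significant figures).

Ostane: 0.69 × 3.05×10^11 m³ × (919/999.2) = 1.936×10^11 m³ of water.
The Vinith floating ice tongue is floating and already displaces its own weight of water, so its melt adds essentially nothing to sea level.
Garos: 0.69 × 1.97×10^5 km³ × (919/999.2) = 1.250×10^5 km³ of water.
Total added water ≈ 1.252×10^14 m³ over 3.47×10^14 m² → Δh = 0.361 m = 361 mm.

≈ 361 mm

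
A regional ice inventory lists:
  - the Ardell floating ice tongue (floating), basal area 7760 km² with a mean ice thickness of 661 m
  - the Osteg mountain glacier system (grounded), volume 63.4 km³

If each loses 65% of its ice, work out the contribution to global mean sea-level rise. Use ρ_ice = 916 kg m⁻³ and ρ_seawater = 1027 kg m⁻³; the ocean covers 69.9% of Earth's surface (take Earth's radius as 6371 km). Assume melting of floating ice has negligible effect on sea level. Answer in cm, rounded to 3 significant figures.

≈ 0.0103 cm

The Ardell floating ice tongue is floating and already displaces its own weight of water, so its melt adds essentially nothing to sea level.
Osteg: 0.65 × 63.4 km³ × (916/1027) = 36.76 km³ of water.
Total added water ≈ 3.676×10^10 m³ over 3.57×10^14 m² → Δh = 1.03×10^-4 m = 0.0103 cm.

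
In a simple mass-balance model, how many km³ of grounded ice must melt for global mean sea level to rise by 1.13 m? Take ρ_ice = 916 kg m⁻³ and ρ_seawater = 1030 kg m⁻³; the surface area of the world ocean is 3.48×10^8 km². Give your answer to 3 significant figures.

≈ 4.42×10^5 km³

Required water volume = Δh × A = 1.13 m × 3.48×10^14 m² = 3.932×10^14 m³ = 3.932×10^5 km³.
Ice volume = water volume × ρ_w/ρ_ice = 3.932×10^5 × 1030/916 = 4.42×10^5 km³.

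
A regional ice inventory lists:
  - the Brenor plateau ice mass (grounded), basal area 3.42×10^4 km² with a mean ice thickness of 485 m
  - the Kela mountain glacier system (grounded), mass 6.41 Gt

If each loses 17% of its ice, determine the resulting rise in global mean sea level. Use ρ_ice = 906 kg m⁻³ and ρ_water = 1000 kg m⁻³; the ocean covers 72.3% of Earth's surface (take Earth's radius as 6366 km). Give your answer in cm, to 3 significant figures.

≈ 0.694 cm

Brenor: ice volume = 3.42×10^4 km² × 485 m = 1.659×10^4 km³; 0.17 × 1.659×10^4 × (906/1000) = 2555 km³ of water.
Kela: 0.17 × 6.41 Gt = 1.090×10^12 kg; dividing by ρ_w = 1000 kg m⁻³ gives 1.090×10^9 m³ of water.
Total added water ≈ 2.556×10^12 m³ over 3.68×10^14 m² → Δh = 6.94×10^-3 m = 0.694 cm.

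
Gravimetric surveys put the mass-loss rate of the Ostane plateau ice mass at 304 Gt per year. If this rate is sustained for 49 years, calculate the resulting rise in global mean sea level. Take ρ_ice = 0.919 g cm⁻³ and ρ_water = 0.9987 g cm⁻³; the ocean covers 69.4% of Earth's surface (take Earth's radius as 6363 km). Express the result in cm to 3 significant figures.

Total mass lost = 304 Gt/yr × 49 yr = 1.490×10^4 Gt = 1.490×10^16 kg.
ρ_w = 0.9987 g cm⁻³ = 998.7 kg m⁻³, so water volume = 1.490×10^16 / 998.7 = 1.492×10^13 m³.
Δh = 1.492×10^13 / 3.53×10^14 = 0.0422 m = 4.22 cm.

≈ 4.22 cm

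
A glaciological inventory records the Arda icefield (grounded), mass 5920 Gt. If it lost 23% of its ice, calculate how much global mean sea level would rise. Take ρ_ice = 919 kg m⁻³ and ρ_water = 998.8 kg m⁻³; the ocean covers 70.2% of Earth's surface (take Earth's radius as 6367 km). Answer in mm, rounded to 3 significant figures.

≈ 3.81 mm

Arda: 0.23 × 5920 Gt = 1.362×10^15 kg; dividing by ρ_w = 998.8 kg m⁻³ gives 1.363×10^12 m³ of water.
Spread over 3.58×10^14 m² of ocean, Δh = 1.363×10^12 / 3.58×10^14 = 3.81×10^-3 m = 3.81 mm.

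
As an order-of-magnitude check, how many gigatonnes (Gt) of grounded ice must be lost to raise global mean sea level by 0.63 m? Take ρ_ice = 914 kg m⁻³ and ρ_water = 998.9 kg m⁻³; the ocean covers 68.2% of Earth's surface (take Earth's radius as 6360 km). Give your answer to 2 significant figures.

≈ 2.2×10^5 Gt

Required water volume = Δh × A = 0.63 m × 3.47×10^14 m² = 2.184×10^14 m³.
ρ_w = 998.9 kg m⁻³, so the mass of water = 2.184×10^14 m³ × 998.9 kg m⁻³ = 2.182×10^17 kg = 2.2×10^5 Gt (and the same mass of ice, by conservation).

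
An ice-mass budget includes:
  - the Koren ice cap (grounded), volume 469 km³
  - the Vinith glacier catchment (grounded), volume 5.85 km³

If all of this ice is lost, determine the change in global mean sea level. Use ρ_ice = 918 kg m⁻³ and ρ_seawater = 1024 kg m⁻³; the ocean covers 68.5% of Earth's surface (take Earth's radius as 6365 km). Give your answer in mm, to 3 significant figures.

Koren: 469 km³ × (918/1024) = 420.5 km³ of water.
Vinith: 5.85 km³ × (918/1024) = 5.244 km³ of water.
Total added water ≈ 4.257×10^11 m³ over 3.49×10^14 m² → Δh = 1.22×10^-3 m = 1.22 mm.

≈ 1.22 mm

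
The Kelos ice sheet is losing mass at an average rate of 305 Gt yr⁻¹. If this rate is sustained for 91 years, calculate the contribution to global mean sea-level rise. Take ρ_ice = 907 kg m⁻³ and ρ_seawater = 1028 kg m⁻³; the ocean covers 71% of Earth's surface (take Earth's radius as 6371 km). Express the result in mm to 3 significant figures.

Total mass lost = 305 Gt/yr × 91 yr = 2.776×10^4 Gt = 2.776×10^16 kg.
ρ_w = 1028 kg m⁻³, so water volume = 2.776×10^16 / 1028 = 2.700×10^13 m³.
Δh = 2.700×10^13 / 3.62×10^14 = 0.0746 m = 74.6 mm.

≈ 74.6 mm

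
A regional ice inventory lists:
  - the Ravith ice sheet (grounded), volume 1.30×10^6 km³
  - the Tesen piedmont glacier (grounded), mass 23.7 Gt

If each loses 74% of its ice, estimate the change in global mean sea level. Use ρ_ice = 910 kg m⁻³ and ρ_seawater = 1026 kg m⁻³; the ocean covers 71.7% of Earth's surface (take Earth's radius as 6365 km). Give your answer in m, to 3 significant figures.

Ravith: 0.74 × 1.30×10^6 km³ × (910/1026) = 8.532×10^5 km³ of water.
Tesen: 0.74 × 23.7 Gt = 1.754×10^13 kg; dividing by ρ_w = 1026 kg m⁻³ gives 1.709×10^10 m³ of water.
Total added water ≈ 8.533×10^14 m³ over 3.65×10^14 m² → Δh = 2.34 m.

≈ 2.34 m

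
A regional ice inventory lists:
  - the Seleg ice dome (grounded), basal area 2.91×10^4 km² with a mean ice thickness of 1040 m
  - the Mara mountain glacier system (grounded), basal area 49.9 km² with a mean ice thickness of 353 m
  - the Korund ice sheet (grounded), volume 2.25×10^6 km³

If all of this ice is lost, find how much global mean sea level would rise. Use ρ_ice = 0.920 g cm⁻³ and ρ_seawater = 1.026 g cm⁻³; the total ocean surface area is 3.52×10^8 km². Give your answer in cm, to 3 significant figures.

Seleg: ice volume = 2.91×10^4 km² × 1040 m = 3.026×10^4 km³; 3.026×10^4 × (920/1026) = 2.714×10^4 km³ of water.
Mara: ice volume = 49.9 km² × 353 m = 17.61 km³; 17.61 × (920/1026) = 15.79 km³ of water.
Korund: 2.25×10^6 km³ × (920/1026) = 2.018×10^6 km³ of water.
Total added water ≈ 2.045×10^15 m³ over 3.52×10^14 m² → Δh = 5.81 m = 581 cm.

≈ 581 cm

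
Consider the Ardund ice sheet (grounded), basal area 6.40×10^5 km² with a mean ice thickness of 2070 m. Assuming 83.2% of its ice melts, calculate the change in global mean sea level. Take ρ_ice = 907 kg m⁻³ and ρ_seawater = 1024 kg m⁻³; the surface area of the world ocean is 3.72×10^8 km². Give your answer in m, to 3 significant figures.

≈ 2.62 m

Ardund: ice volume = 6.40×10^5 km² × 2070 m = 1.325×10^6 km³; 0.832 × 1.325×10^6 × (907/1024) = 9.763×10^5 km³ of water.
Spread over 3.72×10^14 m² of ocean, Δh = 9.763×10^14 / 3.72×10^14 = 2.62 m.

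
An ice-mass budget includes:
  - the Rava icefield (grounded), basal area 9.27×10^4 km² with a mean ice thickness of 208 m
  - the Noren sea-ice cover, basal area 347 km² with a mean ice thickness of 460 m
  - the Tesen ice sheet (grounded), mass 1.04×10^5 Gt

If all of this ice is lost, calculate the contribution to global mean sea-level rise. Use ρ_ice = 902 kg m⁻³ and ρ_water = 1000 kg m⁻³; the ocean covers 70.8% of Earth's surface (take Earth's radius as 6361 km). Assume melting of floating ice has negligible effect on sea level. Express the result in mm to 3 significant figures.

Rava: ice volume = 9.27×10^4 km² × 208 m = 1.928×10^4 km³; 1.928×10^4 × (902/1000) = 1.739×10^4 km³ of water.
The Noren sea-ice cover is floating and already displaces its own weight of water, so its melt adds essentially nothing to sea level.
Tesen: 1.04×10^5 Gt = 1.040×10^17 kg; dividing by ρ_w = 1000 kg m⁻³ gives 1.040×10^14 m³ of water.
Total added water ≈ 1.214×10^14 m³ over 3.60×10^14 m² → Δh = 0.337 m = 337 mm.

≈ 337 mm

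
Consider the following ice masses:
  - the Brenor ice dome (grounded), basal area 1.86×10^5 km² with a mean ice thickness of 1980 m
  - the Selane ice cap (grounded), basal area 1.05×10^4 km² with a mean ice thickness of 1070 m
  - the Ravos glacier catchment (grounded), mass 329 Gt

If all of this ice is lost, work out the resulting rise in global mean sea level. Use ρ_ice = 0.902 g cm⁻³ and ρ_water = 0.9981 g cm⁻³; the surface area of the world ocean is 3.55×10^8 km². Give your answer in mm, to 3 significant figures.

Brenor: ice volume = 1.86×10^5 km² × 1980 m = 3.683×10^5 km³; 3.683×10^5 × (902/998.1) = 3.328×10^5 km³ of water.
Selane: ice volume = 1.05×10^4 km² × 1070 m = 1.124×10^4 km³; 1.124×10^4 × (902/998.1) = 1.015×10^4 km³ of water.
Ravos: 329 Gt = 3.290×10^14 kg; dividing by ρ_w = 0.9981 g cm⁻³ = 998.1 kg m⁻³ gives 3.296×10^11 m³ of water.
Total added water ≈ 3.433×10^14 m³ over 3.55×10^14 m² → Δh = 0.967 m = 967 mm.

≈ 967 mm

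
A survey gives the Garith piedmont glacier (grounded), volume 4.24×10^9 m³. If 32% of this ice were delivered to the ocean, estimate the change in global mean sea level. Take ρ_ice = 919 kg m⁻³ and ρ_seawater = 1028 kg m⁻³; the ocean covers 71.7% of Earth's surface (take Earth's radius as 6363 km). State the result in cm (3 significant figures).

≈ 3.32×10^-4 cm

Garith: 0.32 × 4.24×10^9 m³ × (919/1028) = 1.213×10^9 m³ of water.
Spread over 3.65×10^14 m² of ocean, Δh = 1.213×10^9 / 3.65×10^14 = 3.32×10^-6 m = 3.32×10^-4 cm.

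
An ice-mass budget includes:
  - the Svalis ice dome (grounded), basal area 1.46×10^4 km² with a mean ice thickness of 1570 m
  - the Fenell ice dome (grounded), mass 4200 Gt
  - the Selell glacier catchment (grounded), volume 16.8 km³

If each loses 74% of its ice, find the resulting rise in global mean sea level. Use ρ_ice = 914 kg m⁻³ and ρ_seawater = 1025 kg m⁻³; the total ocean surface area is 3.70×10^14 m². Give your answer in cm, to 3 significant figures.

≈ 4.91 cm

Svalis: ice volume = 1.46×10^4 km² × 1570 m = 2.292×10^4 km³; 0.74 × 2.292×10^4 × (914/1025) = 1.513×10^4 km³ of water.
Fenell: 0.74 × 4200 Gt = 3.108×10^15 kg; dividing by ρ_w = 1025 kg m⁻³ gives 3.032×10^12 m³ of water.
Selell: 0.74 × 16.8 km³ × (914/1025) = 11.09 km³ of water.
Total added water ≈ 1.817×10^13 m³ over 3.70×10^14 m² → Δh = 0.0491 m = 4.91 cm.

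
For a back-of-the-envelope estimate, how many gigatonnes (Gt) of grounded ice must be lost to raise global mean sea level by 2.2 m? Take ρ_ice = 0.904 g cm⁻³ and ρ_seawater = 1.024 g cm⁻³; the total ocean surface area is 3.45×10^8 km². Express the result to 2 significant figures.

Required water volume = Δh × A = 2.2 m × 3.45×10^14 m² = 7.590×10^14 m³.
ρ_w = 1.024 g cm⁻³ = 1024 kg m⁻³, so the mass of water = 7.590×10^14 m³ × 1024 kg m⁻³ = 7.772×10^17 kg = 7.8×10^5 Gt (and the same mass of ice, by conservation).

≈ 7.8×10^5 Gt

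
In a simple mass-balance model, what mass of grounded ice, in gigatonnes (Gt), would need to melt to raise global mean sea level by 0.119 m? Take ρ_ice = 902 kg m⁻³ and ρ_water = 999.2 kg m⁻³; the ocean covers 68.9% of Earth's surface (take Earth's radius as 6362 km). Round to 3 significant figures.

≈ 4.17×10^4 Gt

Required water volume = Δh × A = 0.119 m × 3.50×10^14 m² = 4.170×10^13 m³.
ρ_w = 999.2 kg m⁻³, so the mass of water = 4.170×10^13 m³ × 999.2 kg m⁻³ = 4.167×10^16 kg = 4.17×10^4 Gt (and the same mass of ice, by conservation).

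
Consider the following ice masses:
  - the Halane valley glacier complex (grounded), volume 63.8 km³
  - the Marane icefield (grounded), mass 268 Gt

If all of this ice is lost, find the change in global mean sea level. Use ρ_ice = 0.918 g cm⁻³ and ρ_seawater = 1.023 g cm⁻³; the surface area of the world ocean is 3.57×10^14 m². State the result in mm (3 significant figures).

Halane: 63.8 km³ × (918/1023) = 57.25 km³ of water.
Marane: 268 Gt = 2.680×10^14 kg; dividing by ρ_w = 1.023 g cm⁻³ = 1023 kg m⁻³ gives 2.620×10^11 m³ of water.
Total added water ≈ 3.192×10^11 m³ over 3.57×10^14 m² → Δh = 8.94×10^-4 m = 0.894 mm.

≈ 0.894 mm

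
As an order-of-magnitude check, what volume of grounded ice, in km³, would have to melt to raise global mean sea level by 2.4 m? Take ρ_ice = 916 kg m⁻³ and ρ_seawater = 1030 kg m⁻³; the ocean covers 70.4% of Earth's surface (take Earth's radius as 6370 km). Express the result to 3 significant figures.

≈ 9.69×10^5 km³

Required water volume = Δh × A = 2.4 m × 3.59×10^14 m² = 8.615×10^14 m³ = 8.615×10^5 km³.
Ice volume = water volume × ρ_w/ρ_ice = 8.615×10^5 × 1030/916 = 9.69×10^5 km³.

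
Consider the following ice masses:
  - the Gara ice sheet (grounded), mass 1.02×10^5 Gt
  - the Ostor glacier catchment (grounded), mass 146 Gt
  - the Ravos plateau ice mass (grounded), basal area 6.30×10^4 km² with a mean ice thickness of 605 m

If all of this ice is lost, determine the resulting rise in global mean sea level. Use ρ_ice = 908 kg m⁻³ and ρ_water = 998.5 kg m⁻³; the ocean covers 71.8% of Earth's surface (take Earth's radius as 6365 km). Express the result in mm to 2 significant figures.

≈ 370 mm

Gara: 1.02×10^5 Gt = 1.020×10^17 kg; dividing by ρ_w = 998.5 kg m⁻³ gives 1.022×10^14 m³ of water.
Ostor: 146 Gt = 1.460×10^14 kg; dividing by ρ_w = 998.5 kg m⁻³ gives 1.462×10^11 m³ of water.
Ravos: ice volume = 6.30×10^4 km² × 605 m = 3.812×10^4 km³; 3.812×10^4 × (908/998.5) = 3.466×10^4 km³ of water.
Total added water ≈ 1.370×10^14 m³ over 3.66×10^14 m² → Δh = 0.375 m = 370 mm.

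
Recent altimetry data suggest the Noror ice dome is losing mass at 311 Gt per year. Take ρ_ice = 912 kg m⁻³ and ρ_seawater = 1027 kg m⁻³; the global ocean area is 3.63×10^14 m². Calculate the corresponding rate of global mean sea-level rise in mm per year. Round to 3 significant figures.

ρ_w = 1027 kg m⁻³. Annual water volume added = 311 Gt / ρ_w = 3.110×10^14 kg / 1027 kg m⁻³ = 3.028×10^11 m³.
Δh per year = 3.028×10^11 / 3.63×10^14 = 8.34×10^-4 m = 0.834 mm.

≈ 0.834 mm/yr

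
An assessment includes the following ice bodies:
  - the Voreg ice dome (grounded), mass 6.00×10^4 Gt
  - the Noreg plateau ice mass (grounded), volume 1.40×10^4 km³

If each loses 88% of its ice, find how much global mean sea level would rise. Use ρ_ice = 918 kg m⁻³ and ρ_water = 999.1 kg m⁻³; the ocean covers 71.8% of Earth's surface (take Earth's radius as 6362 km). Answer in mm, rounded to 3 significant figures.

Voreg: 0.88 × 6.00×10^4 Gt = 5.280×10^16 kg; dividing by ρ_w = 999.1 kg m⁻³ gives 5.285×10^13 m³ of water.
Noreg: 0.88 × 1.40×10^4 km³ × (918/999.1) = 1.132×10^4 km³ of water.
Total added water ≈ 6.417×10^13 m³ over 3.65×10^14 m² → Δh = 0.176 m = 176 mm.

≈ 176 mm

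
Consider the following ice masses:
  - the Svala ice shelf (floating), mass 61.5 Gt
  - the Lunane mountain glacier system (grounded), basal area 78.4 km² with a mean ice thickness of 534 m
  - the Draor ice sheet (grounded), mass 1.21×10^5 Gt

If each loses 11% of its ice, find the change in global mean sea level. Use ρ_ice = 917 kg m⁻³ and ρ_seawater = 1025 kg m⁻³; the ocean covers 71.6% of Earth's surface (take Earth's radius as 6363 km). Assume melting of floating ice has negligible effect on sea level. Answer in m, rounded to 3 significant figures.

≈ 0.0357 m

The Svala ice shelf is floating and already displaces its own weight of water, so its melt adds essentially nothing to sea level.
Lunane: ice volume = 78.4 km² × 534 m = 41.87 km³; 0.11 × 41.87 × (917/1025) = 4.120 km³ of water.
Draor: 0.11 × 1.21×10^5 Gt = 1.331×10^16 kg; dividing by ρ_w = 1025 kg m⁻³ gives 1.299×10^13 m³ of water.
Total added water ≈ 1.299×10^13 m³ over 3.64×10^14 m² → Δh = 0.0357 m.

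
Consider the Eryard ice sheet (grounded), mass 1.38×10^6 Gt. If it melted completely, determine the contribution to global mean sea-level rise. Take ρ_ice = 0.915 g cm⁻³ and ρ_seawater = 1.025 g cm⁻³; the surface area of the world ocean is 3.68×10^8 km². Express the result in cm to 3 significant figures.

Eryard: 1.38×10^6 Gt = 1.380×10^18 kg; dividing by ρ_w = 1.025 g cm⁻³ = 1025 kg m⁻³ gives 1.346×10^15 m³ of water.
Spread over 3.68×10^14 m² of ocean, Δh = 1.346×10^15 / 3.68×10^14 = 3.66 m = 366 cm.

≈ 366 cm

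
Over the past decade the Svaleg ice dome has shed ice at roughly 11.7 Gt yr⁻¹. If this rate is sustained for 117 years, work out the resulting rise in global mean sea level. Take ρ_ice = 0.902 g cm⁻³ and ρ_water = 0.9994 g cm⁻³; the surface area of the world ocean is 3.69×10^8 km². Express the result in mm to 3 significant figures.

Total mass lost = 11.7 Gt/yr × 117 yr = 1369 Gt = 1.369×10^15 kg.
ρ_w = 0.9994 g cm⁻³ = 999.4 kg m⁻³, so water volume = 1.369×10^15 / 999.4 = 1.370×10^12 m³.
Δh = 1.370×10^12 / 3.69×10^14 = 3.71×10^-3 m = 3.71 mm.

≈ 3.71 mm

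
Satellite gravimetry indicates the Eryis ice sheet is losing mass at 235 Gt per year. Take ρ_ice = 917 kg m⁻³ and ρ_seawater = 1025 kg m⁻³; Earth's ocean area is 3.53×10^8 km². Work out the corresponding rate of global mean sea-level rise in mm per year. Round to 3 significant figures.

ρ_w = 1025 kg m⁻³. Annual water volume added = 235 Gt / ρ_w = 2.350×10^14 kg / 1025 kg m⁻³ = 2.293×10^11 m³.
Δh per year = 2.293×10^11 / 3.53×10^14 = 6.49×10^-4 m = 0.649 mm.

≈ 0.649 mm/yr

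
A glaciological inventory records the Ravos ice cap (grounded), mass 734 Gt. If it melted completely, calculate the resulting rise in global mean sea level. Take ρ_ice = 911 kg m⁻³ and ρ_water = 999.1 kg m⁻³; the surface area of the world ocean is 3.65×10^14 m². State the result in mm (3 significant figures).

≈ 2.01 mm

Ravos: 734 Gt = 7.340×10^14 kg; dividing by ρ_w = 999.1 kg m⁻³ gives 7.347×10^11 m³ of water.
Spread over 3.65×10^14 m² of ocean, Δh = 7.347×10^11 / 3.65×10^14 = 2.01×10^-3 m = 2.01 mm.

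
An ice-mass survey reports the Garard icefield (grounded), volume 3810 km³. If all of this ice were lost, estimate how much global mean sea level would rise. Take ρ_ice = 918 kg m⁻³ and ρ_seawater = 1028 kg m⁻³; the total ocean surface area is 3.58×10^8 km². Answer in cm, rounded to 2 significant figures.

≈ 0.95 cm

Garard: 3810 km³ × (918/1028) = 3402 km³ of water.
Spread over 3.58×10^14 m² of ocean, Δh = 3.402×10^12 / 3.58×10^14 = 9.50×10^-3 m = 0.95 cm.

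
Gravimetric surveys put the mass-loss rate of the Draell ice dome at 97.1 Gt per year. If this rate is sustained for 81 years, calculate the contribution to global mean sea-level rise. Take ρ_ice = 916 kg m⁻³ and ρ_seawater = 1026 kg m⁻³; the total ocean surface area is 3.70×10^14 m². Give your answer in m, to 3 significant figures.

≈ 0.0207 m

Total mass lost = 97.1 Gt/yr × 81 yr = 7865 Gt = 7.865×10^15 kg.
ρ_w = 1026 kg m⁻³, so water volume = 7.865×10^15 / 1026 = 7.666×10^12 m³.
Δh = 7.666×10^12 / 3.70×10^14 = 0.0207 m.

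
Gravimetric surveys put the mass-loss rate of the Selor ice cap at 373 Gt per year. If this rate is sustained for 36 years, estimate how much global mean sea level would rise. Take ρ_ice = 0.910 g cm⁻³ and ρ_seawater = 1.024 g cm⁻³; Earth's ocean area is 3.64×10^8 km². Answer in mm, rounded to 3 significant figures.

Total mass lost = 373 Gt/yr × 36 yr = 1.343×10^4 Gt = 1.343×10^16 kg.
ρ_w = 1.024 g cm⁻³ = 1024 kg m⁻³, so water volume = 1.343×10^16 / 1024 = 1.311×10^13 m³.
Δh = 1.311×10^13 / 3.64×10^14 = 0.0360 m = 36.0 mm.

≈ 36.0 mm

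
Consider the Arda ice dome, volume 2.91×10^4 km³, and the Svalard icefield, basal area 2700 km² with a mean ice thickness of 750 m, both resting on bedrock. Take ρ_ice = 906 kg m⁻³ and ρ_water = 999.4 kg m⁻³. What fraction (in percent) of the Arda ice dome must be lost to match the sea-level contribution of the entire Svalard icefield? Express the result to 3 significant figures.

≈ 6.96 %

Equal sea-level rise means equal mass of meltwater, i.e. equal mass of ice lost.
Ice mass of Svalard: 1.835×10^15 kg; ice mass of Arda: 2.636×10^16 kg.
Fraction required = 1.835×10^15 / 2.636×10^16 = 0.0696 → 6.96 %.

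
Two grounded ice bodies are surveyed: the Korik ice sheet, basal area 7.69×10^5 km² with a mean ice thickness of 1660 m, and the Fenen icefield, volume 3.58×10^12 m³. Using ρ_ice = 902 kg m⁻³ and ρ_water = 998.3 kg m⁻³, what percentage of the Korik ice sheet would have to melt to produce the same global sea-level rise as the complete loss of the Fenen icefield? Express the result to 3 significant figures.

≈ 0.280 %

Equal sea-level rise means equal mass of meltwater, i.e. equal mass of ice lost.
Ice mass of Fenen: 3.229×10^15 kg; ice mass of Korik: 1.151×10^18 kg.
Fraction required = 3.229×10^15 / 1.151×10^18 = 2.80×10^-3 → 0.280 %.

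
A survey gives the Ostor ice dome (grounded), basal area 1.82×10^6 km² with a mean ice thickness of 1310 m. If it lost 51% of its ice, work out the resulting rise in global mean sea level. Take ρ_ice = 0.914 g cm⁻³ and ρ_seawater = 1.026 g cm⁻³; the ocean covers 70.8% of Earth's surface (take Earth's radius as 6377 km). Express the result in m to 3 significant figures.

Ostor: ice volume = 1.82×10^6 km² × 1310 m = 2.384×10^6 km³; 0.51 × 2.384×10^6 × (914/1026) = 1.083×10^6 km³ of water.
Spread over 3.62×10^14 m² of ocean, Δh = 1.083×10^15 / 3.62×10^14 = 2.99 m.

≈ 2.99 m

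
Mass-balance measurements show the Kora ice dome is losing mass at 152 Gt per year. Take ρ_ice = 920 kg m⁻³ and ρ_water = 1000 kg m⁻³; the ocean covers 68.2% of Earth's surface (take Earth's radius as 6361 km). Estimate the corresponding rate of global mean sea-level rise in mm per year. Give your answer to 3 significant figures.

ρ_w = 1000 kg m⁻³. Annual water volume added = 152 Gt / ρ_w = 1.520×10^14 kg / 1000 kg m⁻³ = 1.520×10^11 m³.
Δh per year = 1.520×10^11 / 3.47×10^14 = 4.38×10^-4 m = 0.438 mm.

≈ 0.438 mm/yr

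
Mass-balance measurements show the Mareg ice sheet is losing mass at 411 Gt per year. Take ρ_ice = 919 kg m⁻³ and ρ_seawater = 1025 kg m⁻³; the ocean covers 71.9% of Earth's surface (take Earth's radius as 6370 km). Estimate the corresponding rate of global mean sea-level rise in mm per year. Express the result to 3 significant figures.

≈ 1.09 mm/yr

ρ_w = 1025 kg m⁻³. Annual water volume added = 411 Gt / ρ_w = 4.110×10^14 kg / 1025 kg m⁻³ = 4.010×10^11 m³.
Δh per year = 4.010×10^11 / 3.67×10^14 = 1.09×10^-3 m = 1.09 mm.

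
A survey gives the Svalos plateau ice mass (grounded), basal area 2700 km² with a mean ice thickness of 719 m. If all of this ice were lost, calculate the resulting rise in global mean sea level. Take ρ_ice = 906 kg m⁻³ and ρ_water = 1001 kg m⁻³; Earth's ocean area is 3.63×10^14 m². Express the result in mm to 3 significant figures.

Svalos: ice volume = 2700 km² × 719 m = 1941 km³; 1941 × (906/1001) = 1757 km³ of water.
Spread over 3.63×10^14 m² of ocean, Δh = 1.757×10^12 / 3.63×10^14 = 4.84×10^-3 m = 4.84 mm.

≈ 4.84 mm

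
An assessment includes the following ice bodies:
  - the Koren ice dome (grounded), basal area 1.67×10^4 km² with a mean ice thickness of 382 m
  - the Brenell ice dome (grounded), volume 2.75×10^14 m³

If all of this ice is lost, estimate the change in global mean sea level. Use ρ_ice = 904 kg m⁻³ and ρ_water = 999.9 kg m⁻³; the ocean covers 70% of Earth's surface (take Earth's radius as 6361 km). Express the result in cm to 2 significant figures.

Koren: ice volume = 1.67×10^4 km² × 382 m = 6379 km³; 6379 × (904/999.9) = 5768 km³ of water.
Brenell: 2.75×10^14 m³ × (904/999.9) = 2.486×10^14 m³ of water.
Total added water ≈ 2.544×10^14 m³ over 3.56×10^14 m² → Δh = 0.715 m = 71 cm.

≈ 71 cm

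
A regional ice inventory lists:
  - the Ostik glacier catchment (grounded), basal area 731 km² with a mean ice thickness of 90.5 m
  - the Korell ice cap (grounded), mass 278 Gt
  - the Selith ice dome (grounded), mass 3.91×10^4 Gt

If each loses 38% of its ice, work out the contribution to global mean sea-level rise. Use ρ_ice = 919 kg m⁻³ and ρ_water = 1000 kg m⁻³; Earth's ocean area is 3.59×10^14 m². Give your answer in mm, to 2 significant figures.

≈ 42 mm

Ostik: ice volume = 731 km² × 90.5 m = 66.16 km³; 0.38 × 66.16 × (919/1000) = 23.10 km³ of water.
Korell: 0.38 × 278 Gt = 1.056×10^14 kg; dividing by ρ_w = 1000 kg m⁻³ gives 1.056×10^11 m³ of water.
Selith: 0.38 × 3.91×10^4 Gt = 1.486×10^16 kg; dividing by ρ_w = 1000 kg m⁻³ gives 1.486×10^13 m³ of water.
Total added water ≈ 1.499×10^13 m³ over 3.59×10^14 m² → Δh = 0.0417 m = 42 mm.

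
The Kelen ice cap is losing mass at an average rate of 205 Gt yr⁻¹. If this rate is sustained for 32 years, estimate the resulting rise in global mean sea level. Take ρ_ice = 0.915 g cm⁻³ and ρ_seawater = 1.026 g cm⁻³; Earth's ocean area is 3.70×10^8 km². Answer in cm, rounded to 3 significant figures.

Total mass lost = 205 Gt/yr × 32 yr = 6560 Gt = 6.560×10^15 kg.
ρ_w = 1.026 g cm⁻³ = 1026 kg m⁻³, so water volume = 6.560×10^15 / 1026 = 6.394×10^12 m³.
Δh = 6.394×10^12 / 3.70×10^14 = 0.0173 m = 1.73 cm.

≈ 1.73 cm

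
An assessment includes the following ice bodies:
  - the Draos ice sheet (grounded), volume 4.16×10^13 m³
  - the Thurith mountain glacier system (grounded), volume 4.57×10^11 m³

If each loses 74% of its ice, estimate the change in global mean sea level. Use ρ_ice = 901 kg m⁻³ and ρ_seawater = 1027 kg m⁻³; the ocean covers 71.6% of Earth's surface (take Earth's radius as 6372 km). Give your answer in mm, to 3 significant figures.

Draos: 0.74 × 4.16×10^13 m³ × (901/1027) = 2.701×10^13 m³ of water.
Thurith: 0.74 × 4.57×10^11 m³ × (901/1027) = 2.967×10^11 m³ of water.
Total added water ≈ 2.730×10^13 m³ over 3.65×10^14 m² → Δh = 0.0747 m = 74.7 mm.

≈ 74.7 mm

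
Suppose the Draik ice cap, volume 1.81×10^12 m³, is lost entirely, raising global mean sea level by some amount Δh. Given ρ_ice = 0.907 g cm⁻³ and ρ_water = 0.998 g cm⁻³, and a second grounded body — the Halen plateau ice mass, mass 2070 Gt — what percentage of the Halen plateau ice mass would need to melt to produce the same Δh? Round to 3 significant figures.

≈ 79.3 %

Equal sea-level rise means equal mass of meltwater, i.e. equal mass of ice lost.
Ice mass of Draik: 1.642×10^15 kg; ice mass of Halen: 2.070×10^15 kg.
Fraction required = 1.642×10^15 / 2.070×10^15 = 0.793 → 79.3 %.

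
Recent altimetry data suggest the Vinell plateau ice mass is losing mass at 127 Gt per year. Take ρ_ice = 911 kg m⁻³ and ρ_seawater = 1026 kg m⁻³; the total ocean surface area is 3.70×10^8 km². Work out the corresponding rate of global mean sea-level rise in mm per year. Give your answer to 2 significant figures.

ρ_w = 1026 kg m⁻³. Annual water volume added = 127 Gt / ρ_w = 1.270×10^14 kg / 1026 kg m⁻³ = 1.238×10^11 m³.
Δh per year = 1.238×10^11 / 3.70×10^14 = 3.35×10^-4 m = 0.33 mm.

≈ 0.33 mm/yr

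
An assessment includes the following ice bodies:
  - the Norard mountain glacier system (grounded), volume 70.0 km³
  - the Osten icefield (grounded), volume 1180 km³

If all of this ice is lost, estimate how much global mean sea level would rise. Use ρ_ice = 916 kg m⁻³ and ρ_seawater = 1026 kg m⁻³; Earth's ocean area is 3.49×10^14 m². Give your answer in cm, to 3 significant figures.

≈ 0.320 cm

Norard: 70.0 km³ × (916/1026) = 62.50 km³ of water.
Osten: 1180 km³ × (916/1026) = 1053 km³ of water.
Total added water ≈ 1.116×10^12 m³ over 3.49×10^14 m² → Δh = 3.20×10^-3 m = 0.320 cm.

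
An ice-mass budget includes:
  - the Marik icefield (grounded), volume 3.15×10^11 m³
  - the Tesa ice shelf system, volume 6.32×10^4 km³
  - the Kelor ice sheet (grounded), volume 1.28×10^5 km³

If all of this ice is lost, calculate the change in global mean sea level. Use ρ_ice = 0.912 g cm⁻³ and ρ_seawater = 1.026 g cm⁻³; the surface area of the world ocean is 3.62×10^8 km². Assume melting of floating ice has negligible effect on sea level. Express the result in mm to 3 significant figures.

≈ 315 mm

Marik: 3.15×10^11 m³ × (912/1026) = 2.800×10^11 m³ of water.
The Tesa ice shelf system is floating and already displaces its own weight of water, so its melt adds essentially nothing to sea level.
Kelor: 1.28×10^5 km³ × (912/1026) = 1.138×10^5 km³ of water.
Total added water ≈ 1.141×10^14 m³ over 3.62×10^14 m² → Δh = 0.315 m = 315 mm.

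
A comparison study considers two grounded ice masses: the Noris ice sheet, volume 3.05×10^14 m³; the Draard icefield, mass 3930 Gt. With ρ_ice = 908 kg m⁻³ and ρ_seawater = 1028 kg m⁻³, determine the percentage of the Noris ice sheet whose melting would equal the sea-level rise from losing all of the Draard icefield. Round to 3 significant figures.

Equal sea-level rise means equal mass of meltwater, i.e. equal mass of ice lost.
Ice mass of Draard: 3.930×10^15 kg; ice mass of Noris: 2.769×10^17 kg.
Fraction required = 3.930×10^15 / 2.769×10^17 = 0.0142 → 1.42 %.

≈ 1.42 %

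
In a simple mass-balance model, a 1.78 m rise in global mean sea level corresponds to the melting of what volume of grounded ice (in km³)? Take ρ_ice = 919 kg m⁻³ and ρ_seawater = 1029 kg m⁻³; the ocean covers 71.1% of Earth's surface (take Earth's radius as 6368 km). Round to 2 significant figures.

≈ 7.2×10^5 km³

Required water volume = Δh × A = 1.78 m × 3.62×10^14 m² = 6.449×10^14 m³ = 6.449×10^5 km³.
Ice volume = water volume × ρ_w/ρ_ice = 6.449×10^5 × 1029/919 = 7.2×10^5 km³.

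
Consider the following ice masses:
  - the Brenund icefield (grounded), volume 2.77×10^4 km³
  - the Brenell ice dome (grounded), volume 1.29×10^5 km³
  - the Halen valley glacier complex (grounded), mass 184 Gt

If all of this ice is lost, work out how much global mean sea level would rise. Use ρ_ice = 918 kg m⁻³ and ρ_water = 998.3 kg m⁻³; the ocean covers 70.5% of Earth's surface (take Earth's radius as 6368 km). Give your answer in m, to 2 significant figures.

≈ 0.40 m

Brenund: 2.77×10^4 km³ × (918/998.3) = 2.547×10^4 km³ of water.
Brenell: 1.29×10^5 km³ × (918/998.3) = 1.186×10^5 km³ of water.
Halen: 184 Gt = 1.840×10^14 kg; dividing by ρ_w = 998.3 kg m⁻³ gives 1.843×10^11 m³ of water.
Total added water ≈ 1.443×10^14 m³ over 3.59×10^14 m² → Δh = 0.402 m.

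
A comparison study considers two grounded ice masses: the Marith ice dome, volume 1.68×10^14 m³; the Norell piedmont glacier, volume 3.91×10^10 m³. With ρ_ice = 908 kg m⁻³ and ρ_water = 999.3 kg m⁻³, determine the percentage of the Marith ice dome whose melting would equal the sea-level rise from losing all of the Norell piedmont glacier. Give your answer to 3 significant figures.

Equal sea-level rise means equal mass of meltwater, i.e. equal mass of ice lost.
Ice mass of Norell: 3.550×10^13 kg; ice mass of Marith: 1.525×10^17 kg.
Fraction required = 3.550×10^13 / 1.525×10^17 = 2.33×10^-4 → 0.0233 %.

≈ 0.0233 %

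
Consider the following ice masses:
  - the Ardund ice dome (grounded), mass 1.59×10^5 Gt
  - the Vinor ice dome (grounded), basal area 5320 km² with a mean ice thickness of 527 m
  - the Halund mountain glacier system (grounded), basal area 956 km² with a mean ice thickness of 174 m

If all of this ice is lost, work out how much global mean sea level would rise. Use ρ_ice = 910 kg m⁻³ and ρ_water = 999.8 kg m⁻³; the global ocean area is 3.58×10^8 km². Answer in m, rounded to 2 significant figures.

≈ 0.45 m

Ardund: 1.59×10^5 Gt = 1.590×10^17 kg; dividing by ρ_w = 999.8 kg m⁻³ gives 1.590×10^14 m³ of water.
Vinor: ice volume = 5320 km² × 527 m = 2804 km³; 2804 × (910/999.8) = 2552 km³ of water.
Halund: ice volume = 956 km² × 174 m = 166.3 km³; 166.3 × (910/999.8) = 151.4 km³ of water.
Total added water ≈ 1.617×10^14 m³ over 3.58×10^14 m² → Δh = 0.452 m.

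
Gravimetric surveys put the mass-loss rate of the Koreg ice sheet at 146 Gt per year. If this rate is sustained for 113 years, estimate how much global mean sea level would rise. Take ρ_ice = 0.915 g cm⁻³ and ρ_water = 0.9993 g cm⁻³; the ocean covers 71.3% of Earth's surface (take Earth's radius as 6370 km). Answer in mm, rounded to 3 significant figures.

Total mass lost = 146 Gt/yr × 113 yr = 1.650×10^4 Gt = 1.650×10^16 kg.
ρ_w = 0.9993 g cm⁻³ = 999.3 kg m⁻³, so water volume = 1.650×10^16 / 999.3 = 1.651×10^13 m³.
Δh = 1.651×10^13 / 3.64×10^14 = 0.0454 m = 45.4 mm.

≈ 45.4 mm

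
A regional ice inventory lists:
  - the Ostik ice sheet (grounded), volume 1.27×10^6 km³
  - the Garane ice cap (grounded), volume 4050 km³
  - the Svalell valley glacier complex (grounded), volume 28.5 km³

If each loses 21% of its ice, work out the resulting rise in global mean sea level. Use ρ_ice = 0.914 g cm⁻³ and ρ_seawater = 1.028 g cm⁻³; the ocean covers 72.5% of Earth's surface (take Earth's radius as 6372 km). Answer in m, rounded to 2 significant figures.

≈ 0.64 m

Ostik: 0.21 × 1.27×10^6 km³ × (914/1028) = 2.371×10^5 km³ of water.
Garane: 0.21 × 4050 km³ × (914/1028) = 756.2 km³ of water.
Svalell: 0.21 × 28.5 km³ × (914/1028) = 5.321 km³ of water.
Total added water ≈ 2.379×10^14 m³ over 3.70×10^14 m² → Δh = 0.643 m.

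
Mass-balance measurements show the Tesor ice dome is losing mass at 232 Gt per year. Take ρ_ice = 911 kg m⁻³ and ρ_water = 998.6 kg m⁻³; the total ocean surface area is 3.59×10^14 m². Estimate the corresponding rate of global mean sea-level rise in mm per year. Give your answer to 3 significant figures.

ρ_w = 998.6 kg m⁻³. Annual water volume added = 232 Gt / ρ_w = 2.320×10^14 kg / 998.6 kg m⁻³ = 2.323×10^11 m³.
Δh per year = 2.323×10^11 / 3.59×10^14 = 6.47×10^-4 m = 0.647 mm.

≈ 0.647 mm/yr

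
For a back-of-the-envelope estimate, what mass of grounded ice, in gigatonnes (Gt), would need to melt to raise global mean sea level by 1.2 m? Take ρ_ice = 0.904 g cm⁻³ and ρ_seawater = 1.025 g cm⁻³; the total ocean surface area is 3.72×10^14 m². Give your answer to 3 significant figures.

≈ 4.58×10^5 Gt

Required water volume = Δh × A = 1.2 m × 3.72×10^14 m² = 4.464×10^14 m³.
ρ_w = 1.025 g cm⁻³ = 1025 kg m⁻³, so the mass of water = 4.464×10^14 m³ × 1025 kg m⁻³ = 4.576×10^17 kg = 4.58×10^5 Gt (and the same mass of ice, by conservation).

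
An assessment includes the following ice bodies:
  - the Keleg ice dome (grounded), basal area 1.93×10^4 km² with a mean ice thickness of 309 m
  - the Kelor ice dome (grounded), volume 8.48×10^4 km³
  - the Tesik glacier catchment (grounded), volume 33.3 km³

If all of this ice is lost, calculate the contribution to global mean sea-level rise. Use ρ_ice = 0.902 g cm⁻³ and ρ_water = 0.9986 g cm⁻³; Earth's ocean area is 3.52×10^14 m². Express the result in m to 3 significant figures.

Keleg: ice volume = 1.93×10^4 km² × 309 m = 5964 km³; 5964 × (902/998.6) = 5387 km³ of water.
Kelor: 8.48×10^4 km³ × (902/998.6) = 7.660×10^4 km³ of water.
Tesik: 33.3 km³ × (902/998.6) = 30.08 km³ of water.
Total added water ≈ 8.201×10^13 m³ over 3.52×10^14 m² → Δh = 0.233 m.

≈ 0.233 m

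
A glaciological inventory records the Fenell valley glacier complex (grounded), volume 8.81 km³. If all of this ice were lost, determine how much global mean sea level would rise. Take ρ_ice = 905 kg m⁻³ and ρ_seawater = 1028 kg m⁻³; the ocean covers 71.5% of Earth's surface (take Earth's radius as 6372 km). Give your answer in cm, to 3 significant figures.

Fenell: 8.81 km³ × (905/1028) = 7.756 km³ of water.
Spread over 3.65×10^14 m² of ocean, Δh = 7.756×10^9 / 3.65×10^14 = 2.13×10^-5 m = 2.13×10^-3 cm.

≈ 2.13×10^-3 cm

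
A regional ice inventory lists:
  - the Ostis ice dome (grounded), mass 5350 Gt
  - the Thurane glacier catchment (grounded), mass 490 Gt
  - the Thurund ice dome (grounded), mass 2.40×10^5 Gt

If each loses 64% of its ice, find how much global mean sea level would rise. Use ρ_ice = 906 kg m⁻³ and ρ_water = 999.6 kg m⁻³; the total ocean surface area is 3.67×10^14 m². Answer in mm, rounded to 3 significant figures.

≈ 429 mm

Ostis: 0.64 × 5350 Gt = 3.424×10^15 kg; dividing by ρ_w = 999.6 kg m⁻³ gives 3.425×10^12 m³ of water.
Thurane: 0.64 × 490 Gt = 3.136×10^14 kg; dividing by ρ_w = 999.6 kg m⁻³ gives 3.137×10^11 m³ of water.
Thurund: 0.64 × 2.40×10^5 Gt = 1.536×10^17 kg; dividing by ρ_w = 999.6 kg m⁻³ gives 1.537×10^14 m³ of water.
Total added water ≈ 1.574×10^14 m³ over 3.67×10^14 m² → Δh = 0.429 m = 429 mm.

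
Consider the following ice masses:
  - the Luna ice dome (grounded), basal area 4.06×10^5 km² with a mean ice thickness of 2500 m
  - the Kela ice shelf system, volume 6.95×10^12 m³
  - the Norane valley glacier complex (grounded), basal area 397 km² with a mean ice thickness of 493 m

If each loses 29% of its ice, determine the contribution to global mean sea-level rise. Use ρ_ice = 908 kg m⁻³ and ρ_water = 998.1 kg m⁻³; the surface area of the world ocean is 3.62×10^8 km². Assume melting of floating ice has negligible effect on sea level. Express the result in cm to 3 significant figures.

≈ 74.0 cm

Luna: ice volume = 4.06×10^5 km² × 2500 m = 1.015×10^6 km³; 0.29 × 1.015×10^6 × (908/998.1) = 2.678×10^5 km³ of water.
The Kela ice shelf system is floating and already displaces its own weight of water, so its melt adds essentially nothing to sea level.
Norane: ice volume = 397 km² × 493 m = 195.7 km³; 0.29 × 195.7 × (908/998.1) = 51.64 km³ of water.
Total added water ≈ 2.678×10^14 m³ over 3.62×10^14 m² → Δh = 0.740 m = 74.0 cm.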